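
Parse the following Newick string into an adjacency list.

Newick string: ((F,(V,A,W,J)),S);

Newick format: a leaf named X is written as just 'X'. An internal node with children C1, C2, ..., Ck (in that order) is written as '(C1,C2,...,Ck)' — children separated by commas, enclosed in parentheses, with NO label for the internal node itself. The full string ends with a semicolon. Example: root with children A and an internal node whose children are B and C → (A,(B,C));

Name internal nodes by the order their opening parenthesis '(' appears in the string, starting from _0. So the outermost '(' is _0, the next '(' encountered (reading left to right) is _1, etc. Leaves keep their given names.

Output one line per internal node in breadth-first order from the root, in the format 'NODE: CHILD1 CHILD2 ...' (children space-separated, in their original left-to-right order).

Input: ((F,(V,A,W,J)),S);
Scanning left-to-right, naming '(' by encounter order:
  pos 0: '(' -> open internal node _0 (depth 1)
  pos 1: '(' -> open internal node _1 (depth 2)
  pos 4: '(' -> open internal node _2 (depth 3)
  pos 12: ')' -> close internal node _2 (now at depth 2)
  pos 13: ')' -> close internal node _1 (now at depth 1)
  pos 16: ')' -> close internal node _0 (now at depth 0)
Total internal nodes: 3
BFS adjacency from root:
  _0: _1 S
  _1: F _2
  _2: V A W J

Answer: _0: _1 S
_1: F _2
_2: V A W J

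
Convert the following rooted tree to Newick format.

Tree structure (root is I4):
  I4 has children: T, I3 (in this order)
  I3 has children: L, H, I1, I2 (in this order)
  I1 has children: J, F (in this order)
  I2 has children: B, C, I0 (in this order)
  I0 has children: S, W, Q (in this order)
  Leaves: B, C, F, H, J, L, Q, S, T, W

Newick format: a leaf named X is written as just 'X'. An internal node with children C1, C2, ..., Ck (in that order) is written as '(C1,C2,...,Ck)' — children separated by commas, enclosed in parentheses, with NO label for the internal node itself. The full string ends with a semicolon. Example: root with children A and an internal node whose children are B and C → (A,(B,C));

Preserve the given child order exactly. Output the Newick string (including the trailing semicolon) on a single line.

internal I4 with children ['T', 'I3']
  leaf 'T' → 'T'
  internal I3 with children ['L', 'H', 'I1', 'I2']
    leaf 'L' → 'L'
    leaf 'H' → 'H'
    internal I1 with children ['J', 'F']
      leaf 'J' → 'J'
      leaf 'F' → 'F'
    → '(J,F)'
    internal I2 with children ['B', 'C', 'I0']
      leaf 'B' → 'B'
      leaf 'C' → 'C'
      internal I0 with children ['S', 'W', 'Q']
        leaf 'S' → 'S'
        leaf 'W' → 'W'
        leaf 'Q' → 'Q'
      → '(S,W,Q)'
    → '(B,C,(S,W,Q))'
  → '(L,H,(J,F),(B,C,(S,W,Q)))'
→ '(T,(L,H,(J,F),(B,C,(S,W,Q))))'
Final: (T,(L,H,(J,F),(B,C,(S,W,Q))));

Answer: (T,(L,H,(J,F),(B,C,(S,W,Q))));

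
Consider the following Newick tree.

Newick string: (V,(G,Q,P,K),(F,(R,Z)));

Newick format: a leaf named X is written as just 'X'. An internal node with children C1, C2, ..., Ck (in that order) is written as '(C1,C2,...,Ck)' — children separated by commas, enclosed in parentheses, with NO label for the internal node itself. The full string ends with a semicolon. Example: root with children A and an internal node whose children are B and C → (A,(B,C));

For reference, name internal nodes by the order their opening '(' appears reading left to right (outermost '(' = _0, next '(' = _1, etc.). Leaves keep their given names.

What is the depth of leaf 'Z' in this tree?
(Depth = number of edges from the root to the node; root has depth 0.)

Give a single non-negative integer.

Answer: 3

Derivation:
Newick: (V,(G,Q,P,K),(F,(R,Z)));
Naming internals by '(' encounter order: outermost '(' = _0, next = _1, ...
Query node: Z
Path from root: _0 -> _2 -> _3 -> Z
Depth of Z: 3 (number of edges from root)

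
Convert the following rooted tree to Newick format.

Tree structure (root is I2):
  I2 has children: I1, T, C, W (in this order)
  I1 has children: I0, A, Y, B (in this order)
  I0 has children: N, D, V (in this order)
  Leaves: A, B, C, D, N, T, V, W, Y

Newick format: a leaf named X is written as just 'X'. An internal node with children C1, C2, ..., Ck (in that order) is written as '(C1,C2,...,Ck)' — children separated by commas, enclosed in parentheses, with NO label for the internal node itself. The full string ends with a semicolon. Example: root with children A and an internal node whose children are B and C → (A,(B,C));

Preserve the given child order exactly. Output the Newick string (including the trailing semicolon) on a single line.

internal I2 with children ['I1', 'T', 'C', 'W']
  internal I1 with children ['I0', 'A', 'Y', 'B']
    internal I0 with children ['N', 'D', 'V']
      leaf 'N' → 'N'
      leaf 'D' → 'D'
      leaf 'V' → 'V'
    → '(N,D,V)'
    leaf 'A' → 'A'
    leaf 'Y' → 'Y'
    leaf 'B' → 'B'
  → '((N,D,V),A,Y,B)'
  leaf 'T' → 'T'
  leaf 'C' → 'C'
  leaf 'W' → 'W'
→ '(((N,D,V),A,Y,B),T,C,W)'
Final: (((N,D,V),A,Y,B),T,C,W);

Answer: (((N,D,V),A,Y,B),T,C,W);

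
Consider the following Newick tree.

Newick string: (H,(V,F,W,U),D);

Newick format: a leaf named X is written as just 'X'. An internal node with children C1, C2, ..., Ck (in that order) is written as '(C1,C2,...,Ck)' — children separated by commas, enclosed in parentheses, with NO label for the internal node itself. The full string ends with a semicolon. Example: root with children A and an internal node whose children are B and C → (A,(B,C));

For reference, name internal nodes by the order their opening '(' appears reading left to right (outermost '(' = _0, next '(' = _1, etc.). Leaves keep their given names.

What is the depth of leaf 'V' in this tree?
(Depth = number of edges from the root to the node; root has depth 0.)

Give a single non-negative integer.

Answer: 2

Derivation:
Newick: (H,(V,F,W,U),D);
Naming internals by '(' encounter order: outermost '(' = _0, next = _1, ...
Query node: V
Path from root: _0 -> _1 -> V
Depth of V: 2 (number of edges from root)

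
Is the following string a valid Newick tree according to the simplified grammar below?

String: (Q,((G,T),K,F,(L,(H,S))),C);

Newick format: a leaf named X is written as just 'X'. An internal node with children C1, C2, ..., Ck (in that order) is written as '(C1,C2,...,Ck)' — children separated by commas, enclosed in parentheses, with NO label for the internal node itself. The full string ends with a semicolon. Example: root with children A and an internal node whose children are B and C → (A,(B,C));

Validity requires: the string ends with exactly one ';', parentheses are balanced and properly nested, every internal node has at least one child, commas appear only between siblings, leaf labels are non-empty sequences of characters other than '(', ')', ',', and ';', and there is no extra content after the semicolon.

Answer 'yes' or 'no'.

Input: (Q,((G,T),K,F,(L,(H,S))),C);
Paren balance: 5 '(' vs 5 ')' OK
Ends with single ';': True
Full parse: OK
Valid: True

Answer: yes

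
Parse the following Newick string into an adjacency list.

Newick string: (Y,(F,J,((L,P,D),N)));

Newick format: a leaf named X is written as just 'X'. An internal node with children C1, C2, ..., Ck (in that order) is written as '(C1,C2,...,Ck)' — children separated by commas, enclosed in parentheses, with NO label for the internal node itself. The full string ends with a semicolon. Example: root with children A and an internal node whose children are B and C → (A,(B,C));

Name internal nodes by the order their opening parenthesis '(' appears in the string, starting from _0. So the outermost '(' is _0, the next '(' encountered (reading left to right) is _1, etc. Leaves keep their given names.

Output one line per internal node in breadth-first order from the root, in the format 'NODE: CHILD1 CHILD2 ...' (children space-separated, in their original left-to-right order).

Input: (Y,(F,J,((L,P,D),N)));
Scanning left-to-right, naming '(' by encounter order:
  pos 0: '(' -> open internal node _0 (depth 1)
  pos 3: '(' -> open internal node _1 (depth 2)
  pos 8: '(' -> open internal node _2 (depth 3)
  pos 9: '(' -> open internal node _3 (depth 4)
  pos 15: ')' -> close internal node _3 (now at depth 3)
  pos 18: ')' -> close internal node _2 (now at depth 2)
  pos 19: ')' -> close internal node _1 (now at depth 1)
  pos 20: ')' -> close internal node _0 (now at depth 0)
Total internal nodes: 4
BFS adjacency from root:
  _0: Y _1
  _1: F J _2
  _2: _3 N
  _3: L P D

Answer: _0: Y _1
_1: F J _2
_2: _3 N
_3: L P D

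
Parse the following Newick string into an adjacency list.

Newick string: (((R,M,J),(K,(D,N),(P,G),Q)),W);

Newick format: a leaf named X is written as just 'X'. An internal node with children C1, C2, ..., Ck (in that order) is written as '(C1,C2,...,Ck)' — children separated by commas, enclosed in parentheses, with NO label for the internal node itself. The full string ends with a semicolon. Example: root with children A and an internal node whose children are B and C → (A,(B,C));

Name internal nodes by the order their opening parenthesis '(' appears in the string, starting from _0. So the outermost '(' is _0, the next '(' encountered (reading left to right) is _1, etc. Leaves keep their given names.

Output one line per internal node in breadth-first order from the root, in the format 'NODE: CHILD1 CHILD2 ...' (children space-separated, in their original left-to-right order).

Input: (((R,M,J),(K,(D,N),(P,G),Q)),W);
Scanning left-to-right, naming '(' by encounter order:
  pos 0: '(' -> open internal node _0 (depth 1)
  pos 1: '(' -> open internal node _1 (depth 2)
  pos 2: '(' -> open internal node _2 (depth 3)
  pos 8: ')' -> close internal node _2 (now at depth 2)
  pos 10: '(' -> open internal node _3 (depth 3)
  pos 13: '(' -> open internal node _4 (depth 4)
  pos 17: ')' -> close internal node _4 (now at depth 3)
  pos 19: '(' -> open internal node _5 (depth 4)
  pos 23: ')' -> close internal node _5 (now at depth 3)
  pos 26: ')' -> close internal node _3 (now at depth 2)
  pos 27: ')' -> close internal node _1 (now at depth 1)
  pos 30: ')' -> close internal node _0 (now at depth 0)
Total internal nodes: 6
BFS adjacency from root:
  _0: _1 W
  _1: _2 _3
  _2: R M J
  _3: K _4 _5 Q
  _4: D N
  _5: P G

Answer: _0: _1 W
_1: _2 _3
_2: R M J
_3: K _4 _5 Q
_4: D N
_5: P G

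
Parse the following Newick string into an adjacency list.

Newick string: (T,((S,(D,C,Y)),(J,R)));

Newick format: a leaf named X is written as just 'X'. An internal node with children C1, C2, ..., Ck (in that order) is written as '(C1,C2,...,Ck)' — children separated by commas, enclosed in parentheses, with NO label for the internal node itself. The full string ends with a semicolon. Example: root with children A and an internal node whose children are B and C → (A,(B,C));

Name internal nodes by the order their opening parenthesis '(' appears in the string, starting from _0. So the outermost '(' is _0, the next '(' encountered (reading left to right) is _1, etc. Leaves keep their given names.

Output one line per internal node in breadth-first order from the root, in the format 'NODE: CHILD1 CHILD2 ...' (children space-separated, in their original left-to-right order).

Answer: _0: T _1
_1: _2 _4
_2: S _3
_4: J R
_3: D C Y

Derivation:
Input: (T,((S,(D,C,Y)),(J,R)));
Scanning left-to-right, naming '(' by encounter order:
  pos 0: '(' -> open internal node _0 (depth 1)
  pos 3: '(' -> open internal node _1 (depth 2)
  pos 4: '(' -> open internal node _2 (depth 3)
  pos 7: '(' -> open internal node _3 (depth 4)
  pos 13: ')' -> close internal node _3 (now at depth 3)
  pos 14: ')' -> close internal node _2 (now at depth 2)
  pos 16: '(' -> open internal node _4 (depth 3)
  pos 20: ')' -> close internal node _4 (now at depth 2)
  pos 21: ')' -> close internal node _1 (now at depth 1)
  pos 22: ')' -> close internal node _0 (now at depth 0)
Total internal nodes: 5
BFS adjacency from root:
  _0: T _1
  _1: _2 _4
  _2: S _3
  _4: J R
  _3: D C Y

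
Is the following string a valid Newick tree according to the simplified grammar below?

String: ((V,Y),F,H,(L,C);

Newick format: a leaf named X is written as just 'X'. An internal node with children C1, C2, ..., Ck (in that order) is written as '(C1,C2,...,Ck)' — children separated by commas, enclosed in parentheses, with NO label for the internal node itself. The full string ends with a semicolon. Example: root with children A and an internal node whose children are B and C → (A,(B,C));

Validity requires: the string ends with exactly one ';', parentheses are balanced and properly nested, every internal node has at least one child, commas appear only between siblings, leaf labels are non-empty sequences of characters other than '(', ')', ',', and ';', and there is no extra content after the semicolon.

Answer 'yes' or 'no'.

Answer: no

Derivation:
Input: ((V,Y),F,H,(L,C);
Paren balance: 3 '(' vs 2 ')' MISMATCH
Ends with single ';': True
Full parse: FAILS (expected , or ) at pos 16)
Valid: False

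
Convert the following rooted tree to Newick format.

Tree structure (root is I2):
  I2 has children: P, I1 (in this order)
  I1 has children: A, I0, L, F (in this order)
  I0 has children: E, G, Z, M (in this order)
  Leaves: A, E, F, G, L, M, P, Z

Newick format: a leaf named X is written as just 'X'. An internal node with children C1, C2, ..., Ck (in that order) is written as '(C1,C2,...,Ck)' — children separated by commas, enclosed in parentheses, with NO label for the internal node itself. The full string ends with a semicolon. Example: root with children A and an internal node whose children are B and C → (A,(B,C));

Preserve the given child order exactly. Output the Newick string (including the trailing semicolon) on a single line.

internal I2 with children ['P', 'I1']
  leaf 'P' → 'P'
  internal I1 with children ['A', 'I0', 'L', 'F']
    leaf 'A' → 'A'
    internal I0 with children ['E', 'G', 'Z', 'M']
      leaf 'E' → 'E'
      leaf 'G' → 'G'
      leaf 'Z' → 'Z'
      leaf 'M' → 'M'
    → '(E,G,Z,M)'
    leaf 'L' → 'L'
    leaf 'F' → 'F'
  → '(A,(E,G,Z,M),L,F)'
→ '(P,(A,(E,G,Z,M),L,F))'
Final: (P,(A,(E,G,Z,M),L,F));

Answer: (P,(A,(E,G,Z,M),L,F));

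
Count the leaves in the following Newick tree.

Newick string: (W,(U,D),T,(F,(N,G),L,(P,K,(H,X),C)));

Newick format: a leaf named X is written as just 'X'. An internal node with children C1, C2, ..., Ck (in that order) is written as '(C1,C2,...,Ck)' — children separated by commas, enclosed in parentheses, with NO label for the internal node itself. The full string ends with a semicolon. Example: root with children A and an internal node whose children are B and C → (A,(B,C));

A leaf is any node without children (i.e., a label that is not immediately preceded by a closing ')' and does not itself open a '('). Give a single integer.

Answer: 13

Derivation:
Newick: (W,(U,D),T,(F,(N,G),L,(P,K,(H,X),C)));
Scan left-to-right; a leaf is any maximal label run not followed by '(':
  pos 1: leaf 'W' → count = 1
  pos 4: leaf 'U' → count = 2
  pos 6: leaf 'D' → count = 3
  pos 9: leaf 'T' → count = 4
  pos 12: leaf 'F' → count = 5
  pos 15: leaf 'N' → count = 6
  pos 17: leaf 'G' → count = 7
  pos 20: leaf 'L' → count = 8
  pos 23: leaf 'P' → count = 9
  pos 25: leaf 'K' → count = 10
  pos 28: leaf 'H' → count = 11
  pos 30: leaf 'X' → count = 12
  pos 33: leaf 'C' → count = 13
Total leaves: 13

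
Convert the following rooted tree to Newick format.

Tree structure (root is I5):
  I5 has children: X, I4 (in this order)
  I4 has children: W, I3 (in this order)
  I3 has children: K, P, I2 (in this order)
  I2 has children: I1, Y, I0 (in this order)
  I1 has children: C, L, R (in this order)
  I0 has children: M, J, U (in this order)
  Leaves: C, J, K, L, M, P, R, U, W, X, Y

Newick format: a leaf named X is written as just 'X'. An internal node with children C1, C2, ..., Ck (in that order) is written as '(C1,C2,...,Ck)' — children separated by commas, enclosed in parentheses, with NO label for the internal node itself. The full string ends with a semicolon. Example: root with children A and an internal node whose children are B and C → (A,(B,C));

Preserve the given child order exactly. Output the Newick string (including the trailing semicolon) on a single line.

internal I5 with children ['X', 'I4']
  leaf 'X' → 'X'
  internal I4 with children ['W', 'I3']
    leaf 'W' → 'W'
    internal I3 with children ['K', 'P', 'I2']
      leaf 'K' → 'K'
      leaf 'P' → 'P'
      internal I2 with children ['I1', 'Y', 'I0']
        internal I1 with children ['C', 'L', 'R']
          leaf 'C' → 'C'
          leaf 'L' → 'L'
          leaf 'R' → 'R'
        → '(C,L,R)'
        leaf 'Y' → 'Y'
        internal I0 with children ['M', 'J', 'U']
          leaf 'M' → 'M'
          leaf 'J' → 'J'
          leaf 'U' → 'U'
        → '(M,J,U)'
      → '((C,L,R),Y,(M,J,U))'
    → '(K,P,((C,L,R),Y,(M,J,U)))'
  → '(W,(K,P,((C,L,R),Y,(M,J,U))))'
→ '(X,(W,(K,P,((C,L,R),Y,(M,J,U)))))'
Final: (X,(W,(K,P,((C,L,R),Y,(M,J,U)))));

Answer: (X,(W,(K,P,((C,L,R),Y,(M,J,U)))));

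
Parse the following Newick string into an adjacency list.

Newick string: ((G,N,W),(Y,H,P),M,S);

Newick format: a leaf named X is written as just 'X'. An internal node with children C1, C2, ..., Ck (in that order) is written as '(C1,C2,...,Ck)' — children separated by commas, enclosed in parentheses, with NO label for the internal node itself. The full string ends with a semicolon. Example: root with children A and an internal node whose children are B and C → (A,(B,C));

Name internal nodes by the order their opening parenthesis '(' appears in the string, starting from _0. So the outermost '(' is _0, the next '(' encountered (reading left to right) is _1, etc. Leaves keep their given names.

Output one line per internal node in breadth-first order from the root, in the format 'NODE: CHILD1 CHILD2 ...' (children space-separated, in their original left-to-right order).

Answer: _0: _1 _2 M S
_1: G N W
_2: Y H P

Derivation:
Input: ((G,N,W),(Y,H,P),M,S);
Scanning left-to-right, naming '(' by encounter order:
  pos 0: '(' -> open internal node _0 (depth 1)
  pos 1: '(' -> open internal node _1 (depth 2)
  pos 7: ')' -> close internal node _1 (now at depth 1)
  pos 9: '(' -> open internal node _2 (depth 2)
  pos 15: ')' -> close internal node _2 (now at depth 1)
  pos 20: ')' -> close internal node _0 (now at depth 0)
Total internal nodes: 3
BFS adjacency from root:
  _0: _1 _2 M S
  _1: G N W
  _2: Y H P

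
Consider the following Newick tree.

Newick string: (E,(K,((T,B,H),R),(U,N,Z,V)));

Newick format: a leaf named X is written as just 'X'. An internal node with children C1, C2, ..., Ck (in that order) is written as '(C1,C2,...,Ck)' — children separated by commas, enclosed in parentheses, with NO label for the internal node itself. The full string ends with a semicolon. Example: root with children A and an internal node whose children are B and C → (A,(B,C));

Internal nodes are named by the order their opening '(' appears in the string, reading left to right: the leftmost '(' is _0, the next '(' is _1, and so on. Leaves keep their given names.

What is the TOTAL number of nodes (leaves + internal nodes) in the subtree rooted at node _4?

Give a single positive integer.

Newick: (E,(K,((T,B,H),R),(U,N,Z,V)));
Locate _4: it is the '(' at position 18 (the 5th '(' reading left to right).
Query: subtree rooted at _4
_4: subtree_size = 1 + 4
  U: subtree_size = 1 + 0
  N: subtree_size = 1 + 0
  Z: subtree_size = 1 + 0
  V: subtree_size = 1 + 0
Total subtree size of _4: 5

Answer: 5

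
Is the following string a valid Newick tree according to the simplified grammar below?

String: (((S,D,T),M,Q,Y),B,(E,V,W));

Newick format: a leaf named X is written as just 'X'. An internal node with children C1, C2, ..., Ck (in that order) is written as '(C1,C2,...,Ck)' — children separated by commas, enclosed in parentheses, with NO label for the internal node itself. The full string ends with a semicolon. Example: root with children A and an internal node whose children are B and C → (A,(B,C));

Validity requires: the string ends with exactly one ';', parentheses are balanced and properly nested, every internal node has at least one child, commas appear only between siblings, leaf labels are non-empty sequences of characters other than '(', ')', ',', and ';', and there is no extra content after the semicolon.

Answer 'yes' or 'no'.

Input: (((S,D,T),M,Q,Y),B,(E,V,W));
Paren balance: 4 '(' vs 4 ')' OK
Ends with single ';': True
Full parse: OK
Valid: True

Answer: yes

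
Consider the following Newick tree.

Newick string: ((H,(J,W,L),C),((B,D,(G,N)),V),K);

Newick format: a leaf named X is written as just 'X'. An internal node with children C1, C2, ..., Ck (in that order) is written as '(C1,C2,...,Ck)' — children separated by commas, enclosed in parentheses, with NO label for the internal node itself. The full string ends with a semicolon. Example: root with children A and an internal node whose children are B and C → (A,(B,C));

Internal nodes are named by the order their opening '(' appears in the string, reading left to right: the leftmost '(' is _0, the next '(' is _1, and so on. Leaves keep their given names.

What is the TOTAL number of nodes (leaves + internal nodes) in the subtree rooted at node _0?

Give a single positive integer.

Newick: ((H,(J,W,L),C),((B,D,(G,N)),V),K);
Locate _0: it is the '(' at position 0 (the 1st '(' reading left to right).
Query: subtree rooted at _0
_0: subtree_size = 1 + 16
  _1: subtree_size = 1 + 6
    H: subtree_size = 1 + 0
    _2: subtree_size = 1 + 3
      J: subtree_size = 1 + 0
      W: subtree_size = 1 + 0
      L: subtree_size = 1 + 0
    C: subtree_size = 1 + 0
  _3: subtree_size = 1 + 7
    _4: subtree_size = 1 + 5
      B: subtree_size = 1 + 0
      D: subtree_size = 1 + 0
      _5: subtree_size = 1 + 2
        G: subtree_size = 1 + 0
        N: subtree_size = 1 + 0
    V: subtree_size = 1 + 0
  K: subtree_size = 1 + 0
Total subtree size of _0: 17

Answer: 17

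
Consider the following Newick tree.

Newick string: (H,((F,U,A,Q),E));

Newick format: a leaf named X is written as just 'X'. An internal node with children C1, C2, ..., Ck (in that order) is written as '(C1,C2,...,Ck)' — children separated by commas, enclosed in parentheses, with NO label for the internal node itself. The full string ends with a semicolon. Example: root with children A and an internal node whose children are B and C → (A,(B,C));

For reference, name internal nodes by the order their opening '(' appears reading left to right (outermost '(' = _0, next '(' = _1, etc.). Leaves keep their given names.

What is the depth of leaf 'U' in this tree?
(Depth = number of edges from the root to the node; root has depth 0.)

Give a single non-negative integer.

Answer: 3

Derivation:
Newick: (H,((F,U,A,Q),E));
Naming internals by '(' encounter order: outermost '(' = _0, next = _1, ...
Query node: U
Path from root: _0 -> _1 -> _2 -> U
Depth of U: 3 (number of edges from root)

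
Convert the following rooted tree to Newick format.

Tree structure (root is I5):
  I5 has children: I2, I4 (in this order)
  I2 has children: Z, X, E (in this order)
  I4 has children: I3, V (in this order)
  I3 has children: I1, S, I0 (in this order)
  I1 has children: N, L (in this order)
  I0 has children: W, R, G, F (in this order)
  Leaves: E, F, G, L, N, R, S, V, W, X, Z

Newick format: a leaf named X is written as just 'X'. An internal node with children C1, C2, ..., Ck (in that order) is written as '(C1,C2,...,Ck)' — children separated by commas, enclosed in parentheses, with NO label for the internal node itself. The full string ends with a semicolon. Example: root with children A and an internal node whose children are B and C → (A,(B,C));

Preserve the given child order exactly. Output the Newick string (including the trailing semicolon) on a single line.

Answer: ((Z,X,E),(((N,L),S,(W,R,G,F)),V));

Derivation:
internal I5 with children ['I2', 'I4']
  internal I2 with children ['Z', 'X', 'E']
    leaf 'Z' → 'Z'
    leaf 'X' → 'X'
    leaf 'E' → 'E'
  → '(Z,X,E)'
  internal I4 with children ['I3', 'V']
    internal I3 with children ['I1', 'S', 'I0']
      internal I1 with children ['N', 'L']
        leaf 'N' → 'N'
        leaf 'L' → 'L'
      → '(N,L)'
      leaf 'S' → 'S'
      internal I0 with children ['W', 'R', 'G', 'F']
        leaf 'W' → 'W'
        leaf 'R' → 'R'
        leaf 'G' → 'G'
        leaf 'F' → 'F'
      → '(W,R,G,F)'
    → '((N,L),S,(W,R,G,F))'
    leaf 'V' → 'V'
  → '(((N,L),S,(W,R,G,F)),V)'
→ '((Z,X,E),(((N,L),S,(W,R,G,F)),V))'
Final: ((Z,X,E),(((N,L),S,(W,R,G,F)),V));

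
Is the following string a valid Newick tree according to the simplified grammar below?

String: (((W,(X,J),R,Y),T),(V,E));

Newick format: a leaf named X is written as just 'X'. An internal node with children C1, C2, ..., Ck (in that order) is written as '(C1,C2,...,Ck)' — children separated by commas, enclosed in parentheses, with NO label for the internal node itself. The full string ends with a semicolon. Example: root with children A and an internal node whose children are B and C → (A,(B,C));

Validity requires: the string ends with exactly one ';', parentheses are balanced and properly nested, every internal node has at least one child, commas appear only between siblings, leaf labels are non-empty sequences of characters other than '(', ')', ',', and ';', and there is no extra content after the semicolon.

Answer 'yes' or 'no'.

Answer: yes

Derivation:
Input: (((W,(X,J),R,Y),T),(V,E));
Paren balance: 5 '(' vs 5 ')' OK
Ends with single ';': True
Full parse: OK
Valid: True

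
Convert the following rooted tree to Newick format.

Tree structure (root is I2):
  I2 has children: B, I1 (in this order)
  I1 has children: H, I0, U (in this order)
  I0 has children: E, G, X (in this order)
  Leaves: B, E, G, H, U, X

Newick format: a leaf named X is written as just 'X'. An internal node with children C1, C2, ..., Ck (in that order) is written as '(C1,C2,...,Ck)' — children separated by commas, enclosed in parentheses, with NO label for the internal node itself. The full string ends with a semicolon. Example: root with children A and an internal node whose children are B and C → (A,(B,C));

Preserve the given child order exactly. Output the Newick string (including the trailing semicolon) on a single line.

internal I2 with children ['B', 'I1']
  leaf 'B' → 'B'
  internal I1 with children ['H', 'I0', 'U']
    leaf 'H' → 'H'
    internal I0 with children ['E', 'G', 'X']
      leaf 'E' → 'E'
      leaf 'G' → 'G'
      leaf 'X' → 'X'
    → '(E,G,X)'
    leaf 'U' → 'U'
  → '(H,(E,G,X),U)'
→ '(B,(H,(E,G,X),U))'
Final: (B,(H,(E,G,X),U));

Answer: (B,(H,(E,G,X),U));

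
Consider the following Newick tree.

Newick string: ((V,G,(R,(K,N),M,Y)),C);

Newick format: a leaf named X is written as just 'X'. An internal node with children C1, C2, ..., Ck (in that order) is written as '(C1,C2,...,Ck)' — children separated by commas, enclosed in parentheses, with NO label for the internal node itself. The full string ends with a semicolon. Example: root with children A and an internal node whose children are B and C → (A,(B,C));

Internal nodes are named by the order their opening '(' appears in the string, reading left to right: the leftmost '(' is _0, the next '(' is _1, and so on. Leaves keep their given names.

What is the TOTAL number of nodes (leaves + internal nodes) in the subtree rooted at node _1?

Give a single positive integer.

Answer: 10

Derivation:
Newick: ((V,G,(R,(K,N),M,Y)),C);
Locate _1: it is the '(' at position 1 (the 2nd '(' reading left to right).
Query: subtree rooted at _1
_1: subtree_size = 1 + 9
  V: subtree_size = 1 + 0
  G: subtree_size = 1 + 0
  _2: subtree_size = 1 + 6
    R: subtree_size = 1 + 0
    _3: subtree_size = 1 + 2
      K: subtree_size = 1 + 0
      N: subtree_size = 1 + 0
    M: subtree_size = 1 + 0
    Y: subtree_size = 1 + 0
Total subtree size of _1: 10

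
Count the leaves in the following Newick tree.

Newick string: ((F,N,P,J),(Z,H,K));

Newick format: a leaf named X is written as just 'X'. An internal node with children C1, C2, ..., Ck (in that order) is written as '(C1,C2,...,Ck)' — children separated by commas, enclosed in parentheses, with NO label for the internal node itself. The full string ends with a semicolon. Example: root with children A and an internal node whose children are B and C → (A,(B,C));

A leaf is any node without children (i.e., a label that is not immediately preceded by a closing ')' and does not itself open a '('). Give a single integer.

Answer: 7

Derivation:
Newick: ((F,N,P,J),(Z,H,K));
Scan left-to-right; a leaf is any maximal label run not followed by '(':
  pos 2: leaf 'F' → count = 1
  pos 4: leaf 'N' → count = 2
  pos 6: leaf 'P' → count = 3
  pos 8: leaf 'J' → count = 4
  pos 12: leaf 'Z' → count = 5
  pos 14: leaf 'H' → count = 6
  pos 16: leaf 'K' → count = 7
Total leaves: 7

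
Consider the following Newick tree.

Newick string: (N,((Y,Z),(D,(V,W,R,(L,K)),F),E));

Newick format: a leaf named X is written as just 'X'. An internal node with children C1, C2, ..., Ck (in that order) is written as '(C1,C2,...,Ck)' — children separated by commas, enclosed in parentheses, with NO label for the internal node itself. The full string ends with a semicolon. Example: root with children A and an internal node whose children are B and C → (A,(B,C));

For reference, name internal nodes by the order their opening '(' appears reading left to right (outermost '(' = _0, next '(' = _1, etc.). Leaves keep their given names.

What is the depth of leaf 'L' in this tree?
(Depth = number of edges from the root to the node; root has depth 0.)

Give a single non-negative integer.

Newick: (N,((Y,Z),(D,(V,W,R,(L,K)),F),E));
Naming internals by '(' encounter order: outermost '(' = _0, next = _1, ...
Query node: L
Path from root: _0 -> _1 -> _3 -> _4 -> _5 -> L
Depth of L: 5 (number of edges from root)

Answer: 5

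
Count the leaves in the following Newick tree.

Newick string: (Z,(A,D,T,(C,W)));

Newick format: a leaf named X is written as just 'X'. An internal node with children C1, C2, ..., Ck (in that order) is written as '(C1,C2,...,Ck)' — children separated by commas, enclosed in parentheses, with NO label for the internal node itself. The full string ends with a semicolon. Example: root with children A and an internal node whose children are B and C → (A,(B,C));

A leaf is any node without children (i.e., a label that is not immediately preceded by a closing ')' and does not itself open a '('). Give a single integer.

Answer: 6

Derivation:
Newick: (Z,(A,D,T,(C,W)));
Scan left-to-right; a leaf is any maximal label run not followed by '(':
  pos 1: leaf 'Z' → count = 1
  pos 4: leaf 'A' → count = 2
  pos 6: leaf 'D' → count = 3
  pos 8: leaf 'T' → count = 4
  pos 11: leaf 'C' → count = 5
  pos 13: leaf 'W' → count = 6
Total leaves: 6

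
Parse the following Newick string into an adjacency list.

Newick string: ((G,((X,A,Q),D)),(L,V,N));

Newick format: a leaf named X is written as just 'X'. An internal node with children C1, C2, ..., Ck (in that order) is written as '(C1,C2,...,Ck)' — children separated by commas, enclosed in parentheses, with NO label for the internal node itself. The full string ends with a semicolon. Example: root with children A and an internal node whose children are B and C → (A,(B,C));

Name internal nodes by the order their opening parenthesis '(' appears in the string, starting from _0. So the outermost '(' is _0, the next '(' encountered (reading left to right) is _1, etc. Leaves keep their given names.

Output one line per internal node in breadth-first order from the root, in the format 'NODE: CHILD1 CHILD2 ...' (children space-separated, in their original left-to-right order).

Answer: _0: _1 _4
_1: G _2
_4: L V N
_2: _3 D
_3: X A Q

Derivation:
Input: ((G,((X,A,Q),D)),(L,V,N));
Scanning left-to-right, naming '(' by encounter order:
  pos 0: '(' -> open internal node _0 (depth 1)
  pos 1: '(' -> open internal node _1 (depth 2)
  pos 4: '(' -> open internal node _2 (depth 3)
  pos 5: '(' -> open internal node _3 (depth 4)
  pos 11: ')' -> close internal node _3 (now at depth 3)
  pos 14: ')' -> close internal node _2 (now at depth 2)
  pos 15: ')' -> close internal node _1 (now at depth 1)
  pos 17: '(' -> open internal node _4 (depth 2)
  pos 23: ')' -> close internal node _4 (now at depth 1)
  pos 24: ')' -> close internal node _0 (now at depth 0)
Total internal nodes: 5
BFS adjacency from root:
  _0: _1 _4
  _1: G _2
  _4: L V N
  _2: _3 D
  _3: X A Q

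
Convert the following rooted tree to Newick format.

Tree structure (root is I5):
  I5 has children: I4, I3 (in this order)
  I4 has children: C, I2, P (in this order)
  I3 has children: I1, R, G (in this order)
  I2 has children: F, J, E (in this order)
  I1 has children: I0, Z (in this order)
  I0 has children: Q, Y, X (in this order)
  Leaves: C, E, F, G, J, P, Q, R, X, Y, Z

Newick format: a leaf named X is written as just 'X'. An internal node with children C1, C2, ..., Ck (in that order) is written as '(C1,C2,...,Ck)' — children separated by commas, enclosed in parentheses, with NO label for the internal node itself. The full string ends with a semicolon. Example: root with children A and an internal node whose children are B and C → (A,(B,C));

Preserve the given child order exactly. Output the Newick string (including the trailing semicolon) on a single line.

Answer: ((C,(F,J,E),P),(((Q,Y,X),Z),R,G));

Derivation:
internal I5 with children ['I4', 'I3']
  internal I4 with children ['C', 'I2', 'P']
    leaf 'C' → 'C'
    internal I2 with children ['F', 'J', 'E']
      leaf 'F' → 'F'
      leaf 'J' → 'J'
      leaf 'E' → 'E'
    → '(F,J,E)'
    leaf 'P' → 'P'
  → '(C,(F,J,E),P)'
  internal I3 with children ['I1', 'R', 'G']
    internal I1 with children ['I0', 'Z']
      internal I0 with children ['Q', 'Y', 'X']
        leaf 'Q' → 'Q'
        leaf 'Y' → 'Y'
        leaf 'X' → 'X'
      → '(Q,Y,X)'
      leaf 'Z' → 'Z'
    → '((Q,Y,X),Z)'
    leaf 'R' → 'R'
    leaf 'G' → 'G'
  → '(((Q,Y,X),Z),R,G)'
→ '((C,(F,J,E),P),(((Q,Y,X),Z),R,G))'
Final: ((C,(F,J,E),P),(((Q,Y,X),Z),R,G));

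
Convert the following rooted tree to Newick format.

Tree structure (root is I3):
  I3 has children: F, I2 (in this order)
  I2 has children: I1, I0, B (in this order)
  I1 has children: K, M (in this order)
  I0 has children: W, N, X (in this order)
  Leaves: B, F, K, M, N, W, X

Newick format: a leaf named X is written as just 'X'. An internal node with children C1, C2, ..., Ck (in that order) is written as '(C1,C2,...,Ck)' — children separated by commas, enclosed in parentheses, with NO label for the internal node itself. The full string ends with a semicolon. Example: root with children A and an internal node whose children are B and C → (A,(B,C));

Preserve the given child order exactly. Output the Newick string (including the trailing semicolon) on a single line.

internal I3 with children ['F', 'I2']
  leaf 'F' → 'F'
  internal I2 with children ['I1', 'I0', 'B']
    internal I1 with children ['K', 'M']
      leaf 'K' → 'K'
      leaf 'M' → 'M'
    → '(K,M)'
    internal I0 with children ['W', 'N', 'X']
      leaf 'W' → 'W'
      leaf 'N' → 'N'
      leaf 'X' → 'X'
    → '(W,N,X)'
    leaf 'B' → 'B'
  → '((K,M),(W,N,X),B)'
→ '(F,((K,M),(W,N,X),B))'
Final: (F,((K,M),(W,N,X),B));

Answer: (F,((K,M),(W,N,X),B));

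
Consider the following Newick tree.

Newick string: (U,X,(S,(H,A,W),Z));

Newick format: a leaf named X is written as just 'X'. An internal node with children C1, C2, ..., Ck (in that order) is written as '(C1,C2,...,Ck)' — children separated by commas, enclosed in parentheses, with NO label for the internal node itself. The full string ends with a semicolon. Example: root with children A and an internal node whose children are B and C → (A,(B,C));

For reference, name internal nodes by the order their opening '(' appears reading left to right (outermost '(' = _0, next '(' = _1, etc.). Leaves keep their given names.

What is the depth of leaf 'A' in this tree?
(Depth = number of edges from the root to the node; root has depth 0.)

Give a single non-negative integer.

Newick: (U,X,(S,(H,A,W),Z));
Naming internals by '(' encounter order: outermost '(' = _0, next = _1, ...
Query node: A
Path from root: _0 -> _1 -> _2 -> A
Depth of A: 3 (number of edges from root)

Answer: 3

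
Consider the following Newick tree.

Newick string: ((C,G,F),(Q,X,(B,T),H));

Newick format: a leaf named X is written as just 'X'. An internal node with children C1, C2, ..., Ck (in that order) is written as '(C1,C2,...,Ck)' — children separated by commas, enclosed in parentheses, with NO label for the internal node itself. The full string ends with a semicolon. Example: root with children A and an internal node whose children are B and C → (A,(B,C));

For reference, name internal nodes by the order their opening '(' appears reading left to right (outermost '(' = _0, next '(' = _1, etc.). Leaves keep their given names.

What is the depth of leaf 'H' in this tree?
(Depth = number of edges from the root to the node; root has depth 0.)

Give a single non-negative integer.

Answer: 2

Derivation:
Newick: ((C,G,F),(Q,X,(B,T),H));
Naming internals by '(' encounter order: outermost '(' = _0, next = _1, ...
Query node: H
Path from root: _0 -> _2 -> H
Depth of H: 2 (number of edges from root)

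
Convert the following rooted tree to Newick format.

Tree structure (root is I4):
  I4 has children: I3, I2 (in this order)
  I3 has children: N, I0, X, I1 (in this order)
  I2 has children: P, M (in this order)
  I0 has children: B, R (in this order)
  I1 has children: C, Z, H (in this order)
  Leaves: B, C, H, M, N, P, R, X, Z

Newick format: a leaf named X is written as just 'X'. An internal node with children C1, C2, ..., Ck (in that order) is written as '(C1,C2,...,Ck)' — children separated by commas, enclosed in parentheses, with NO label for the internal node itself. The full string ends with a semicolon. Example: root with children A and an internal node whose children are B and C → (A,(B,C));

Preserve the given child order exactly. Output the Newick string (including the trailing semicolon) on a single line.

Answer: ((N,(B,R),X,(C,Z,H)),(P,M));

Derivation:
internal I4 with children ['I3', 'I2']
  internal I3 with children ['N', 'I0', 'X', 'I1']
    leaf 'N' → 'N'
    internal I0 with children ['B', 'R']
      leaf 'B' → 'B'
      leaf 'R' → 'R'
    → '(B,R)'
    leaf 'X' → 'X'
    internal I1 with children ['C', 'Z', 'H']
      leaf 'C' → 'C'
      leaf 'Z' → 'Z'
      leaf 'H' → 'H'
    → '(C,Z,H)'
  → '(N,(B,R),X,(C,Z,H))'
  internal I2 with children ['P', 'M']
    leaf 'P' → 'P'
    leaf 'M' → 'M'
  → '(P,M)'
→ '((N,(B,R),X,(C,Z,H)),(P,M))'
Final: ((N,(B,R),X,(C,Z,H)),(P,M));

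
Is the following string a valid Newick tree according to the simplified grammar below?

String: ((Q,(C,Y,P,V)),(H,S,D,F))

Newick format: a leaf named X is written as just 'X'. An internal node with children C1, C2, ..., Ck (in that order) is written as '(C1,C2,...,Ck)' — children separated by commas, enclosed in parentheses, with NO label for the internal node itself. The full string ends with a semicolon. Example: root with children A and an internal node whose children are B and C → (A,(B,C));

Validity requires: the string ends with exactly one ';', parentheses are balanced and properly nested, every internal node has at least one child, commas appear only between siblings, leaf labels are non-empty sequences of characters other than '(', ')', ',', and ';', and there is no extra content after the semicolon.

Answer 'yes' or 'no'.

Answer: no

Derivation:
Input: ((Q,(C,Y,P,V)),(H,S,D,F))
Paren balance: 4 '(' vs 4 ')' OK
Ends with single ';': False
Full parse: FAILS (must end with ;)
Valid: False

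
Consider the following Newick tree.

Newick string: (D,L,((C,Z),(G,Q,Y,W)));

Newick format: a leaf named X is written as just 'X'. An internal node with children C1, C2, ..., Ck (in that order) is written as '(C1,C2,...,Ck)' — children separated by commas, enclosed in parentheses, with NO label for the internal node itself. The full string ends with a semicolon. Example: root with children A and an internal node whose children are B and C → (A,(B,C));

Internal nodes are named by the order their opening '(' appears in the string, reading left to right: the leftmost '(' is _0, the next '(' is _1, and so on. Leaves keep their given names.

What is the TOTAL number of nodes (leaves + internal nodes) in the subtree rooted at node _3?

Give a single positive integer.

Answer: 5

Derivation:
Newick: (D,L,((C,Z),(G,Q,Y,W)));
Locate _3: it is the '(' at position 12 (the 4th '(' reading left to right).
Query: subtree rooted at _3
_3: subtree_size = 1 + 4
  G: subtree_size = 1 + 0
  Q: subtree_size = 1 + 0
  Y: subtree_size = 1 + 0
  W: subtree_size = 1 + 0
Total subtree size of _3: 5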